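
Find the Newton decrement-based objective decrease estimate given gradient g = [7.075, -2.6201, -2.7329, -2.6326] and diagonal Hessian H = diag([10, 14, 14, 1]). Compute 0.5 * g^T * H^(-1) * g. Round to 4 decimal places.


Step 1: H is diagonal, so H^(-1) * g = [0.7075, -0.1872, -0.1952, -2.6326].
Step 2: g^T H^(-1) g = sum_i g_i^2 / H_ii
  = (7.075)^2/10 + (-2.6201)^2/14 + (-2.7329)^2/14 + (-2.6326)^2/1
  = 5.0056 + 0.4904 + 0.5335 + 6.9306 = 12.96
Step 3: Objective decrease = 0.5 * g^T H^(-1) g = 6.48


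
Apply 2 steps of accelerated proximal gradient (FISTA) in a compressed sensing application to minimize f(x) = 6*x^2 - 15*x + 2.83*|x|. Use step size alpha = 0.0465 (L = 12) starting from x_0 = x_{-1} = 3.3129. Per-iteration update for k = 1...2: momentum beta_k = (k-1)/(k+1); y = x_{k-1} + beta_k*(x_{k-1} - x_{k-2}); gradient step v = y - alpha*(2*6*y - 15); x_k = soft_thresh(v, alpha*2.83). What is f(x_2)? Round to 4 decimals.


FISTA on f(x) = 6*x^2 - 15*x + 2.83*|x|
L = 12, alpha = 0.0465
Iteration 1: beta = 0.0, y = 3.3129 + 0.0*(3.3129 - 3.3129) = 3.3129
  grad(y) = 24.7548, v = y - alpha*grad = 2.1618
  prox(v) = soft_thresh(2.1618, 0.1316) = 2.0302
Iteration 2: beta = 0.3333, y = 2.0302 + 0.3333*(2.0302 - 3.3129) = 1.6026
  grad(y) = 4.2317, v = y - alpha*grad = 1.4059
  prox(v) = soft_thresh(1.4059, 0.1316) = 1.2743
f(x_2) = 6*1.2743^2 - 15*1.2743 + 2.83*|1.2743| = -5.7653


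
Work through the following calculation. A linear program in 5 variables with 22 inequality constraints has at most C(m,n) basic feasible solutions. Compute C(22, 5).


Each vertex corresponds to some choice of n active constraints out of m, so the number of vertices is at most C(m, n) = m! / (n!(m-n)!).
m = 22, n = 5
Numerator: 22 * 21 * 20 * 19 * 18
Denominator: 5! = 120
C(22, 5) = 26334


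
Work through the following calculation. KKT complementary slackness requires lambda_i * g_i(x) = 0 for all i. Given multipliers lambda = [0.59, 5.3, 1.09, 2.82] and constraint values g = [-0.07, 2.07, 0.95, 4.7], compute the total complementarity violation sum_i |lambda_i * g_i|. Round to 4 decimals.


KKT complementary slackness check:
lambda_1 * g_1 = 0.59 * -0.07 = -0.0413
lambda_2 * g_2 = 5.3 * 2.07 = 10.971
lambda_3 * g_3 = 1.09 * 0.95 = 1.0355
lambda_4 * g_4 = 2.82 * 4.7 = 13.254
Total violation = 0.0413 + 10.971 + 1.0355 + 13.254 = 25.3018


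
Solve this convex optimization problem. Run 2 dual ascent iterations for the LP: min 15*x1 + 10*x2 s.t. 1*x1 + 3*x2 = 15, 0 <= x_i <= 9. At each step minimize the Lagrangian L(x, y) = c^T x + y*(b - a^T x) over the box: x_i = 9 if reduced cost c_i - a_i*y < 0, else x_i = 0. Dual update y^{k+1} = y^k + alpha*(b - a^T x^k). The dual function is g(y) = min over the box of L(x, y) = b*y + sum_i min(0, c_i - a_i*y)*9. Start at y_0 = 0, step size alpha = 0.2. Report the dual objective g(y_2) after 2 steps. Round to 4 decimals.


Dual ascent for LP: min 15*x1 + 10*x2, 1*x1 + 3*x2 = 15, 0 <= x_i <= 9
Step 1: y^k = 0.0, reduced costs: (15.0, 10.0)
  x^k = (0.0, 0.0), subgradient = b - a^T x = 15.0
  y^{k+1} = 0.0 + 0.2*15.0 = 3.0
Step 2: y^k = 3.0, reduced costs: (12.0, 1.0)
  x^k = (0.0, 0.0), subgradient = b - a^T x = 15.0
  y^{k+1} = 3.0 + 0.2*15.0 = 6.0
Dual objective at y_2 = 6.0: reduced costs (9.0, -8.0), box minimizer x = (0.0, 9.0)
g(y_2) = b*y + (c1 - a1*y)*x1 + (c2 - a2*y)*x2 = 15*6.0 + 9.0*0.0 + (-8.0)*9.0 = 90.0 + 0.0 - 72.0 = 18.0


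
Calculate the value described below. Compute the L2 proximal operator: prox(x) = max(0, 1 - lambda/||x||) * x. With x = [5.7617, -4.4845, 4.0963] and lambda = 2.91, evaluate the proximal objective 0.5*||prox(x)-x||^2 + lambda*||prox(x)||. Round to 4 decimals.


Step 1: Compute ||x||.
||x|| = 8.3718
Step 2: Compute scaling factor.
scale = max(0, 1 - 2.91/8.3718) = 0.6524
Step 3: prox(x) = [3.759, -2.9257, 2.6725]
||prox(x)|| = 5.4618
Step 4: Proximal objective.
0.5*||prox-x||^2 = 4.2341
lambda*||prox|| = 15.8938
Total = 20.128


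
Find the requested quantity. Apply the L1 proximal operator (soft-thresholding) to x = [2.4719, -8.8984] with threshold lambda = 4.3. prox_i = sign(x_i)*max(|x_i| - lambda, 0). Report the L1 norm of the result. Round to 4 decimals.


Soft-thresholding with lambda = 4.3:
prox(2.4719) = sign(2.4719)*max(|2.4719| - 4.3, 0) = 0.0
prox(-8.8984) = sign(-8.8984)*max(|-8.8984| - 4.3, 0) = -4.5984
prox(x) = [0.0, -4.5984]
||prox(x)||_1 = 0.0 + 4.5984 = 4.5984


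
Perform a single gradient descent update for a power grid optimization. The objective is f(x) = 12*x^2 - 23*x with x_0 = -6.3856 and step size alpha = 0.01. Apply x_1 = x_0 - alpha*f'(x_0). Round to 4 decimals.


We compute the gradient at x_0 and apply the update.
f'(x) = 24*x - 23
f'(-6.3856) = 24*-6.3856 - 23 = -176.2544
x_1 = -6.3856 - 0.01*-176.2544 = -4.6231


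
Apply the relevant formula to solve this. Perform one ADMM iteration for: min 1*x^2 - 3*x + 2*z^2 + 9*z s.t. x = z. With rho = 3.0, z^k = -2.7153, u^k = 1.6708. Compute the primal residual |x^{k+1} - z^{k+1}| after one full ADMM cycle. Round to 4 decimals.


ADMM iteration with rho = 3.0, z^k = -2.7153, u^k = 1.6708
Step 1: x-update.
Minimize 1*x^2 - 3*x + (3.0/2)*(x + 2.7153 + 1.6708)^2
FOC: (2*1 + 3.0)*x = 3 + 3.0*(-2.7153 - 1.6708)
x^{k+1} = -2.0317
Step 2: z-update.
Minimize 2*z^2 + 9*z + (3.0/2)*(-2.0317 - z + 1.6708)^2
FOC: (2*2 + 3.0)*z = -9 + 3.0*(-2.0317 + 1.6708)
z^{k+1} = -1.4404
Step 3: u-update.
u^{k+1} = 1.6708 - 2.0317 + 1.4404 = 1.0795
Step 4: Primal residual = |-2.0317 + 1.4404| = 0.5913


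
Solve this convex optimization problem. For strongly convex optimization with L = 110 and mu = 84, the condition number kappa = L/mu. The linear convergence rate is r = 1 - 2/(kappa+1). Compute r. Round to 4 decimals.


Step 1: Compute the condition number.
kappa = L/mu = 110/84 = 1.3095
Step 2: Compute the convergence rate.
r = 1 - 2/(kappa + 1) = 1 - 2*mu/(L + mu) = (L - mu)/(L + mu) = 26/194 = 0.134


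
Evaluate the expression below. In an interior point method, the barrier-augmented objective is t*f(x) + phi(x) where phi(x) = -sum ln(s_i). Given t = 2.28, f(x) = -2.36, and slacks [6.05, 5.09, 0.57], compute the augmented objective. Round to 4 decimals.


Step 1: Compute log-barrier.
ln values: [1.8001, 1.6273, -0.5621]
phi = -(1.8001 + 1.6273 - 0.5621) = -2.8652
Step 2: Compute augmented objective.
t*f(x) = 2.28*-2.36 = -5.3808
Total = -5.3808 - 2.8652 = -8.246


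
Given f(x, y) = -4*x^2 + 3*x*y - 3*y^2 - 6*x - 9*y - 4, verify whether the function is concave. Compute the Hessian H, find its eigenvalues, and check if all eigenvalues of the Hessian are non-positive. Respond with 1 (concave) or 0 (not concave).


The Hessian of f(x,y) = -4*x^2 + 3*x*y - 3*y^2 - 6*x - 9*y - 4 is:
H = [[-8, 3], [3, -6]]
Trace = -8 - 6 = -14
Determinant = -8*-6 - (3)^2 = 39
Discriminant = (-14)^2 - 4*39 = 40.0
Eigenvalues: lambda_1 = -10.1623, lambda_2 = -3.8377
The function is concave.

1


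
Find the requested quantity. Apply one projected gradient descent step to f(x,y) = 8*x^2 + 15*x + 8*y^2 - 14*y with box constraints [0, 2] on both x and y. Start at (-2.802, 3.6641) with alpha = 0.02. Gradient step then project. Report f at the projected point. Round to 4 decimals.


Step 1: Compute gradient at (-2.802, 3.6641).
grad_x = 2*8*-2.802 + 15 = -29.832
grad_y = 2*8*3.6641 - 14 = 44.6256
Step 2: Gradient step.
x_raw = -2.802 - 0.02*-29.832 = -2.2054
y_raw = 3.6641 - 0.02*44.6256 = 2.7716
Step 3: Project onto [0, 2].
x_proj = clip(-2.2054) = 0.0
y_proj = clip(2.7716) = 2.0
Step 4: Evaluate f.
f(0.0, 2.0) = 4.0


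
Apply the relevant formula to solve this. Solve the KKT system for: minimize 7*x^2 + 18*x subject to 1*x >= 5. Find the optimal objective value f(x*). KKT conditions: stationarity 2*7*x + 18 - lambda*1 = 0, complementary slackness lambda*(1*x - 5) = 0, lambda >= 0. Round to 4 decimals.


Step 1: Try lambda = 0 (constraint inactive).
x_unc = -18/(2*7) = -1.2857
Check: 1*-1.2857 = -1.2857 < 5 -- violated!
Step 2: Constraint must be active: 1*x = 5
x* = 5/1 = 5.0
lambda = (2*7*5.0 + 18)/1 = 88.0
Step 3: Compute optimal value.
f(x*) = 7*5.0^2 + 18*5.0 = 265.0


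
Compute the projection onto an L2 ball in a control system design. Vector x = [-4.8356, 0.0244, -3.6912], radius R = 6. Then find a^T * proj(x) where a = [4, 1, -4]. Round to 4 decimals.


Step 1: Compute ||x|| (intermediates to 6 decimals).
||x|| = sqrt((-4.8356)^2 + 0.0244^2 + (-3.6912)^2) = 6.083468
Step 2: Project.
Since ||x|| > R, scale = R/||x|| = 6/6.083468 = 0.98628, proj(x) = scale * x
proj(x) = [-4.769256, 0.024065, -3.640557]
Step 3: Dot product.
a^T * proj(x) = 4*(-4.769256) + 1*0.024065 - 4*(-3.640557) = -4.4907


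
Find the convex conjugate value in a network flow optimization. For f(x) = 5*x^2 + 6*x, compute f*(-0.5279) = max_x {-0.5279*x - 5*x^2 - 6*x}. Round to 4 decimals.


f*(y) = sup_x {y*x - a*x^2 - b*x} = sup_x {(y-b)*x - a*x^2}
FOC: (y - b) - 2a*x = 0 => x* = (y - b)/(2a)
x* = (-0.5279 - 6)/(2*5) = -0.6528
f*(-0.5279) = (y-b)^2/(4a) = (-0.5279 - 6)^2/(4*5)
= 42.6135/20 = 2.1307


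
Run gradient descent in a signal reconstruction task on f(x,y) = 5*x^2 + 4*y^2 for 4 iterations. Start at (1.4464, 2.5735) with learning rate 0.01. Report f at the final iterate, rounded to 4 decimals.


Gradient descent on f(x,y) = 5*x^2 + 4*y^2.
Starting point: (1.4464, 2.5735), alpha = 0.01
Step 1: grad_x = 2*5*1.4464 = 14.464, grad_y = 2*4*2.5735 = 20.588
  x_1 = 1.4464 - 0.01*14.464 = 1.3018
  y_1 = 2.5735 - 0.01*20.588 = 2.3676
Step 2: grad_x = 2*5*1.3018 = 13.0176, grad_y = 2*4*2.3676 = 18.941
  x_2 = 1.3018 - 0.01*13.0176 = 1.1716
  y_2 = 2.3676 - 0.01*18.941 = 2.1782
Step 3: grad_x = 2*5*1.1716 = 11.7158, grad_y = 2*4*2.1782 = 17.4257
  x_3 = 1.1716 - 0.01*11.7158 = 1.0544
  y_3 = 2.1782 - 0.01*17.4257 = 2.004
Step 4: grad_x = 2*5*1.0544 = 10.5443, grad_y = 2*4*2.004 = 16.0316
  x_4 = 1.0544 - 0.01*10.5443 = 0.949
  y_4 = 2.004 - 0.01*16.0316 = 1.8436
f(0.949, 1.8436) = 5*0.949^2 + 4*1.8436^2 = 18.0988


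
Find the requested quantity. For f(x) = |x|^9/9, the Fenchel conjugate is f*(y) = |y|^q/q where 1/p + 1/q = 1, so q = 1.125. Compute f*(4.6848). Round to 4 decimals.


The conjugate exponent q satisfies 1/p + 1/q = 1.
p = 9, so q = 9/(9 - 1) = 1.125
|y|^q = 4.6848^1.125 = 5.6823
f*(4.6848) = 5.6823 / 1.125 = 5.051


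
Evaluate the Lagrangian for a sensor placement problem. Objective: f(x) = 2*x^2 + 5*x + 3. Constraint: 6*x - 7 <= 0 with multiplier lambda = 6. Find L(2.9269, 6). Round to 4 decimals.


Step 1: Evaluate f(x).
f(2.9269) = 2*2.9269^2 + 5*2.9269 + 3 = 34.768
Step 2: Evaluate g(x).
g(2.9269) = 6*2.9269 - 7 = 10.5614
Step 3: Compute Lagrangian.
L = 34.768 + 6*10.5614 = 98.1364


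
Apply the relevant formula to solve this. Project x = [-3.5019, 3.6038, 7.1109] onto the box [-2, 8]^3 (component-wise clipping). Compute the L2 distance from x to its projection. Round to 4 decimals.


Project each component onto [-2, 8].
clip(-3.5019) = -2.0, clip(3.6038) = 3.6038, clip(7.1109) = 7.1109
Projection = [-2.0, 3.6038, 7.1109]
Squared diffs: [2.2557, 0.0, 0.0]
Distance = sqrt(2.2557) = 1.5019


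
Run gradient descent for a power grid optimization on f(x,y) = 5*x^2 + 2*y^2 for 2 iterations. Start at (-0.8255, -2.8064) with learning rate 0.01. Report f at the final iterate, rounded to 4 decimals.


Gradient descent on f(x,y) = 5*x^2 + 2*y^2.
Starting point: (-0.8255, -2.8064), alpha = 0.01
Step 1: grad_x = 2*5*-0.8255 = -8.255, grad_y = 2*2*-2.8064 = -11.2256
  x_1 = -0.8255 - 0.01*-8.255 = -0.743
  y_1 = -2.8064 - 0.01*-11.2256 = -2.6941
Step 2: grad_x = 2*5*-0.743 = -7.4295, grad_y = 2*2*-2.6941 = -10.7766
  x_2 = -0.743 - 0.01*-7.4295 = -0.6687
  y_2 = -2.6941 - 0.01*-10.7766 = -2.5864
f(-0.6687, -2.5864) = 5*(-0.6687)^2 + 2*(-2.5864)^2 = 15.6142


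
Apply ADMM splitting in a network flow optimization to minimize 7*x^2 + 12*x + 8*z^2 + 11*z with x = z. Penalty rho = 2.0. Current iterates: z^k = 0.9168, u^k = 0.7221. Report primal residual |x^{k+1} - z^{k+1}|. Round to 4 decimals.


ADMM iteration with rho = 2.0, z^k = 0.9168, u^k = 0.7221
Step 1: x-update.
Minimize 7*x^2 + 12*x + (2.0/2)*(x - 0.9168 + 0.7221)^2
FOC: (2*7 + 2.0)*x = -12 + 2.0*(0.9168 - 0.7221)
x^{k+1} = -0.7257
Step 2: z-update.
Minimize 8*z^2 + 11*z + (2.0/2)*(-0.7257 - z + 0.7221)^2
FOC: (2*8 + 2.0)*z = -11 + 2.0*(-0.7257 + 0.7221)
z^{k+1} = -0.6115
Step 3: u-update.
u^{k+1} = 0.7221 - 0.7257 + 0.6115 = 0.6079
Step 4: Primal residual = |-0.7257 + 0.6115| = 0.1142


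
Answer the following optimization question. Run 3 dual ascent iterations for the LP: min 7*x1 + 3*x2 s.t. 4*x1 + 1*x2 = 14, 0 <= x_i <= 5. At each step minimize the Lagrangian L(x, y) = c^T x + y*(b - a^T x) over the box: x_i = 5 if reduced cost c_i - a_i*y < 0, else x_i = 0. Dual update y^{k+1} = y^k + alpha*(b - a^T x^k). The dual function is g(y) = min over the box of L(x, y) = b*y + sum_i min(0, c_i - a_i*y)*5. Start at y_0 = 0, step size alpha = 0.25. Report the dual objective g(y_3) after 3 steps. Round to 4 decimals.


Dual ascent for LP: min 7*x1 + 3*x2, 4*x1 + 1*x2 = 14, 0 <= x_i <= 5
Step 1: y^k = 0.0, reduced costs: (7.0, 3.0)
  x^k = (0.0, 0.0), subgradient = b - a^T x = 14.0
  y^{k+1} = 0.0 + 0.25*14.0 = 3.5
Step 2: y^k = 3.5, reduced costs: (-7.0, -0.5)
  x^k = (5.0, 5.0), subgradient = b - a^T x = -11.0
  y^{k+1} = 3.5 + 0.25*-11.0 = 0.75
Step 3: y^k = 0.75, reduced costs: (4.0, 2.25)
  x^k = (0.0, 0.0), subgradient = b - a^T x = 14.0
  y^{k+1} = 0.75 + 0.25*14.0 = 4.25
Dual objective at y_3 = 4.25: reduced costs (-10.0, -1.25), box minimizer x = (5.0, 5.0)
g(y_3) = b*y + (c1 - a1*y)*x1 + (c2 - a2*y)*x2 = 14*4.25 + (-10.0)*5.0 + (-1.25)*5.0 = 59.5 - 50.0 - 6.25 = 3.25


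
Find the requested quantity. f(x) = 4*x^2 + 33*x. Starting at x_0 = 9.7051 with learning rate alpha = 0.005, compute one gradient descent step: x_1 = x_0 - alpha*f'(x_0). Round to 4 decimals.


We compute the gradient at x_0 and apply the update.
f'(x) = 8*x + 33
f'(9.7051) = 8*9.7051 + 33 = 110.6408
x_1 = 9.7051 - 0.005*110.6408 = 9.1519


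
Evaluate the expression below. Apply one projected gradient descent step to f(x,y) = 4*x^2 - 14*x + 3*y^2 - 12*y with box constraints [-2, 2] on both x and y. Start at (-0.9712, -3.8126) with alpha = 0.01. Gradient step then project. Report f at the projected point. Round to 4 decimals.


Step 1: Compute gradient at (-0.9712, -3.8126).
grad_x = 2*4*-0.9712 - 14 = -21.7696
grad_y = 2*3*-3.8126 - 12 = -34.8756
Step 2: Gradient step.
x_raw = -0.9712 - 0.01*-21.7696 = -0.7535
y_raw = -3.8126 - 0.01*-34.8756 = -3.4638
Step 3: Project onto [-2, 2].
x_proj = clip(-0.7535) = -0.7535
y_proj = clip(-3.4638) = -2.0
Step 4: Evaluate f.
f(-0.7535, -2.0) = 48.8201


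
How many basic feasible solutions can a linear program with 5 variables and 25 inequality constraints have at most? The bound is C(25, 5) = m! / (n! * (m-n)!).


Each vertex corresponds to some choice of n active constraints out of m, so the number of vertices is at most C(m, n) = m! / (n!(m-n)!).
m = 25, n = 5
Numerator: 25 * 24 * 23 * 22 * 21
Denominator: 5! = 120
C(25, 5) = 53130


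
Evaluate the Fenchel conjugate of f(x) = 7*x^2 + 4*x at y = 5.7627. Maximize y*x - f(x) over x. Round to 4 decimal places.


f*(y) = sup_x {y*x - a*x^2 - b*x} = sup_x {(y-b)*x - a*x^2}
FOC: (y - b) - 2a*x = 0 => x* = (y - b)/(2a)
x* = (5.7627 - 4)/(2*7) = 0.1259
f*(5.7627) = (y-b)^2/(4a) = (5.7627 - 4)^2/(4*7)
= 3.1071/28 = 0.111


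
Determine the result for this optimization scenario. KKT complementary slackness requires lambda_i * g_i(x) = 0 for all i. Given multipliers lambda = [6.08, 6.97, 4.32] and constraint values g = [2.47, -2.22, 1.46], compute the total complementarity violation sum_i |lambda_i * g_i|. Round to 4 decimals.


KKT complementary slackness check:
lambda_1 * g_1 = 6.08 * 2.47 = 15.0176
lambda_2 * g_2 = 6.97 * -2.22 = -15.4734
lambda_3 * g_3 = 4.32 * 1.46 = 6.3072
Total violation = 15.0176 + 15.4734 + 6.3072 = 36.7982


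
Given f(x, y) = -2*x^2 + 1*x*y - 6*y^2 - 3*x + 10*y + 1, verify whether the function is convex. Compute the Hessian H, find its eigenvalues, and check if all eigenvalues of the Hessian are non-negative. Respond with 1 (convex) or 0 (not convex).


The Hessian of f(x,y) = -2*x^2 + 1*x*y - 6*y^2 - 3*x + 10*y + 1 is:
H = [[-4, 1], [1, -12]]
Trace = -4 - 12 = -16
Determinant = -4*-12 - (1)^2 = 47
Discriminant = (-16)^2 - 4*47 = 68.0
Eigenvalues: lambda_1 = -12.1231, lambda_2 = -3.8769
The function is not convex.

0


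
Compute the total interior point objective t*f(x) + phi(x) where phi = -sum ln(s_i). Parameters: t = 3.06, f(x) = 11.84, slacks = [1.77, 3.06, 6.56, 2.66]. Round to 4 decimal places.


Step 1: Compute log-barrier.
ln values: [0.571, 1.1184, 1.881, 0.9783]
phi = -(0.571 + 1.1184 + 1.881 + 0.9783) = -4.5487
Step 2: Compute augmented objective.
t*f(x) = 3.06*11.84 = 36.2304
Total = 36.2304 - 4.5487 = 31.6817


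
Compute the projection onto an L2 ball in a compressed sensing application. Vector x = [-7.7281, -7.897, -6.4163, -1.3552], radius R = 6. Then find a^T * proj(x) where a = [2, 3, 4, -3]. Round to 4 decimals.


Step 1: Compute ||x|| (intermediates to 6 decimals).
||x|| = sqrt((-7.7281)^2 + (-7.897)^2 + (-6.4163)^2 + (-1.3552)^2) = 12.848798
Step 2: Project.
Since ||x|| > R, scale = R/||x|| = 6/12.848798 = 0.46697, proj(x) = scale * x
proj(x) = [-3.608791, -3.687662, -2.99622, -0.632838]
Step 3: Dot product.
a^T * proj(x) = 2*(-3.608791) + 3*(-3.687662) + 4*(-2.99622) - 3*(-0.632838) = -28.3669


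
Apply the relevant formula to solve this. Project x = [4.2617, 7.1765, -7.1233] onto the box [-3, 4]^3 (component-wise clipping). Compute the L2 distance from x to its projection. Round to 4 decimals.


Project each component onto [-3, 4].
clip(4.2617) = 4.0, clip(7.1765) = 4.0, clip(-7.1233) = -3.0
Projection = [4.0, 4.0, -3.0]
Squared diffs: [0.0685, 10.0902, 17.0016]
Distance = sqrt(27.1603) = 5.2115


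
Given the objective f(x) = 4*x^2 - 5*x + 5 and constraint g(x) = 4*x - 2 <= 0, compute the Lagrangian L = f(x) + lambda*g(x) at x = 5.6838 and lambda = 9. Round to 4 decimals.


Step 1: Evaluate f(x).
f(5.6838) = 4*5.6838^2 - 5*5.6838 + 5 = 105.8033
Step 2: Evaluate g(x).
g(5.6838) = 4*5.6838 - 2 = 20.7352
Step 3: Compute Lagrangian.
L = 105.8033 + 9*20.7352 = 292.4201


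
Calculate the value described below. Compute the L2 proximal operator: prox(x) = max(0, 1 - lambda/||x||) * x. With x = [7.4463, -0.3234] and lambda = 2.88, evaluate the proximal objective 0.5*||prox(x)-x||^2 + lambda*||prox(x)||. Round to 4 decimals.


Step 1: Compute ||x||.
||x|| = 7.4533
Step 2: Compute scaling factor.
scale = max(0, 1 - 2.88/7.4533) = 0.6136
Step 3: prox(x) = [4.569, -0.1984]
||prox(x)|| = 4.5733
Step 4: Proximal objective.
0.5*||prox-x||^2 = 4.1472
lambda*||prox|| = 13.1711
Total = 17.3184


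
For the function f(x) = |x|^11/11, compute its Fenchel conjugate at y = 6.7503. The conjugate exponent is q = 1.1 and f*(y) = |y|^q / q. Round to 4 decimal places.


The conjugate exponent q satisfies 1/p + 1/q = 1.
p = 11, so q = 11/(11 - 1) = 1.1
|y|^q = 6.7503^1.1 = 8.1706
f*(6.7503) = 8.1706 / 1.1 = 7.4278


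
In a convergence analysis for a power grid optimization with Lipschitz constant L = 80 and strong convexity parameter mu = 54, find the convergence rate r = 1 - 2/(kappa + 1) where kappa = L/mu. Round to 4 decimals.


Step 1: Compute the condition number.
kappa = L/mu = 80/54 = 1.4815
Step 2: Compute the convergence rate.
r = 1 - 2/(kappa + 1) = 1 - 2*mu/(L + mu) = (L - mu)/(L + mu) = 26/134 = 0.194


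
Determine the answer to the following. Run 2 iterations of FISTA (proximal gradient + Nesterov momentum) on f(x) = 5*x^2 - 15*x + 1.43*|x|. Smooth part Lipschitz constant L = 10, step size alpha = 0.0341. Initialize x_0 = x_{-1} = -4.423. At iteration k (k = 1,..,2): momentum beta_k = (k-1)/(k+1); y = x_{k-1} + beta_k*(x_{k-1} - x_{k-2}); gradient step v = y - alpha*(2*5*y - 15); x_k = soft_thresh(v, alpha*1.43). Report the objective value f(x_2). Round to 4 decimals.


FISTA on f(x) = 5*x^2 - 15*x + 1.43*|x|
L = 10, alpha = 0.0341
Iteration 1: beta = 0.0, y = -4.423 + 0.0*(-4.423 + 4.423) = -4.423
  grad(y) = -59.23, v = y - alpha*grad = -2.4033
  prox(v) = soft_thresh(-2.4033, 0.0488) = -2.3545
Iteration 2: beta = 0.3333, y = -2.3545 + 0.3333*(-2.3545 + 4.423) = -1.665
  grad(y) = -31.6499, v = y - alpha*grad = -0.5857
  prox(v) = soft_thresh(-0.5857, 0.0488) = -0.537
f(x_2) = 5*(-0.537)^2 - 15*(-0.537) + 1.43*|-0.537| = 10.264


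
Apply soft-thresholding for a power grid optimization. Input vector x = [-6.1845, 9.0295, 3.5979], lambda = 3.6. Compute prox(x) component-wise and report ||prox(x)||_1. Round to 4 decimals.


Soft-thresholding with lambda = 3.6:
prox(-6.1845) = sign(-6.1845)*max(|-6.1845| - 3.6, 0) = -2.5845
prox(9.0295) = sign(9.0295)*max(|9.0295| - 3.6, 0) = 5.4295
prox(3.5979) = sign(3.5979)*max(|3.5979| - 3.6, 0) = 0.0
prox(x) = [-2.5845, 5.4295, 0.0]
||prox(x)||_1 = 2.5845 + 5.4295 + 0.0 = 8.014


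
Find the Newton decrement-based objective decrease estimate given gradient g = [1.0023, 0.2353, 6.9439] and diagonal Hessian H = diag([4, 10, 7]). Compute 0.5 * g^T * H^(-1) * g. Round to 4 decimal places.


Step 1: H is diagonal, so H^(-1) * g = [0.2506, 0.0235, 0.992].
Step 2: g^T H^(-1) g = sum_i g_i^2 / H_ii
  = (1.0023)^2/4 + (0.2353)^2/10 + (6.9439)^2/7
  = 0.2512 + 0.0055 + 6.8882 = 7.1449
Step 3: Objective decrease = 0.5 * g^T H^(-1) g = 3.5725


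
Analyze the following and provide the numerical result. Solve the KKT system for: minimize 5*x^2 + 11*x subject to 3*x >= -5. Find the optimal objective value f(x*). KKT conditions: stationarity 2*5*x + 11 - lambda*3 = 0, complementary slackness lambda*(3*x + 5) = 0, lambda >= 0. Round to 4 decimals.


Step 1: Try lambda = 0 (constraint inactive).
Stationarity: 2*5*x + 11 = 0
x* = -11/(2*5) = -1.1
Check constraint: 3*-1.1 = -3.3 >= -5 -- satisfied.
Step 2: Compute optimal value.
f(x*) = 5*(-1.1)^2 + 11*(-1.1) = -6.05


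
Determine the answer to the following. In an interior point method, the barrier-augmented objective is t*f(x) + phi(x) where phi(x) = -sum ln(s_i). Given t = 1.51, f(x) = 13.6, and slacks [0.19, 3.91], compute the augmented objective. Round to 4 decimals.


Step 1: Compute log-barrier.
ln values: [-1.6607, 1.3635]
phi = -(-1.6607 + 1.3635) = 0.2972
Step 2: Compute augmented objective.
t*f(x) = 1.51*13.6 = 20.536
Total = 20.536 + 0.2972 = 20.8332


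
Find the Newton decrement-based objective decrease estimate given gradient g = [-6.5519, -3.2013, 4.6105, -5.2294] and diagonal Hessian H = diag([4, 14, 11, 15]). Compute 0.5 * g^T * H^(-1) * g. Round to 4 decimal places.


Step 1: H is diagonal, so H^(-1) * g = [-1.638, -0.2287, 0.4191, -0.3486].
Step 2: g^T H^(-1) g = sum_i g_i^2 / H_ii
  = (-6.5519)^2/4 + (-3.2013)^2/14 + (4.6105)^2/11 + (-5.2294)^2/15
  = 10.7318 + 0.732 + 1.9324 + 1.8231 = 15.2194
Step 3: Objective decrease = 0.5 * g^T H^(-1) g = 7.6097


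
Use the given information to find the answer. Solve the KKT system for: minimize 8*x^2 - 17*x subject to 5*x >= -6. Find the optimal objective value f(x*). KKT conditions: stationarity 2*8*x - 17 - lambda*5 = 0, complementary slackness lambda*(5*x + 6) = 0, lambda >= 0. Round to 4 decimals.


Step 1: Try lambda = 0 (constraint inactive).
Stationarity: 2*8*x - 17 = 0
x* = 17/(2*8) = 1.0625
Check constraint: 5*1.0625 = 5.3125 >= -6 -- satisfied.
Step 2: Compute optimal value.
f(x*) = 8*1.0625^2 - 17*1.0625 = -9.0313


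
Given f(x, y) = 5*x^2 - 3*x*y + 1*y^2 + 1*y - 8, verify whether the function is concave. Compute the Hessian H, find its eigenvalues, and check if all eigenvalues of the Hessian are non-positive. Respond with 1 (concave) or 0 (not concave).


The Hessian of f(x,y) = 5*x^2 - 3*x*y + 1*y^2 + 1*y - 8 is:
H = [[10, -3], [-3, 2]]
Trace = 10 + 2 = 12
Determinant = 10*2 - (-3)^2 = 11
Discriminant = (12)^2 - 4*11 = 100.0
Eigenvalues: lambda_1 = 1.0, lambda_2 = 11.0
The function is not concave.

0


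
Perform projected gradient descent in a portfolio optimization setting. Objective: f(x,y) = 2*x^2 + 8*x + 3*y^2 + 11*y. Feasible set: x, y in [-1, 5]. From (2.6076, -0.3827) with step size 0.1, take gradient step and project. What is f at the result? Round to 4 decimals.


Step 1: Compute gradient at (2.6076, -0.3827).
grad_x = 2*2*2.6076 + 8 = 18.4304
grad_y = 2*3*-0.3827 + 11 = 8.7038
Step 2: Gradient step.
x_raw = 2.6076 - 0.1*18.4304 = 0.7646
y_raw = -0.3827 - 0.1*8.7038 = -1.2531
Step 3: Project onto [-1, 5].
x_proj = clip(0.7646) = 0.7646
y_proj = clip(-1.2531) = -1.0
Step 4: Evaluate f.
f(0.7646, -1.0) = -0.7144


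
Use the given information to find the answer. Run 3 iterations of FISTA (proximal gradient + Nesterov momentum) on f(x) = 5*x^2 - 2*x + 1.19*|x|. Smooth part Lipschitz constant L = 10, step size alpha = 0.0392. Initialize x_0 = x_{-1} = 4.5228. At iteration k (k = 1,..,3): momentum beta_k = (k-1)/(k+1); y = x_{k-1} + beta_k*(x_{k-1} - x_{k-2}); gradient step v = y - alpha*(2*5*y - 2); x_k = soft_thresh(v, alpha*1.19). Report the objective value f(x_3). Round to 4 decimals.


FISTA on f(x) = 5*x^2 - 2*x + 1.19*|x|
L = 10, alpha = 0.0392
Iteration 1: beta = 0.0, y = 4.5228 + 0.0*(4.5228 - 4.5228) = 4.5228
  grad(y) = 43.228, v = y - alpha*grad = 2.8283
  prox(v) = soft_thresh(2.8283, 0.0466) = 2.7816
Iteration 2: beta = 0.3333, y = 2.7816 + 0.3333*(2.7816 - 4.5228) = 2.2012
  grad(y) = 20.0122, v = y - alpha*grad = 1.4167
  prox(v) = soft_thresh(1.4167, 0.0466) = 1.3701
Iteration 3: beta = 0.5, y = 1.3701 + 0.5*(1.3701 - 2.7816) = 0.6643
  grad(y) = 4.6433, v = y - alpha*grad = 0.4823
  prox(v) = soft_thresh(0.4823, 0.0466) = 0.4357
f(x_3) = 5*0.4357^2 - 2*0.4357 + 1.19*|0.4357| = 0.5961


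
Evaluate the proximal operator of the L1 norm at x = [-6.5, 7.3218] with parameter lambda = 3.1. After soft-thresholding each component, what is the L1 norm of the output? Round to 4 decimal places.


Soft-thresholding with lambda = 3.1:
prox(-6.5) = sign(-6.5)*max(|-6.5| - 3.1, 0) = -3.4
prox(7.3218) = sign(7.3218)*max(|7.3218| - 3.1, 0) = 4.2218
prox(x) = [-3.4, 4.2218]
||prox(x)||_1 = 3.4 + 4.2218 = 7.6218


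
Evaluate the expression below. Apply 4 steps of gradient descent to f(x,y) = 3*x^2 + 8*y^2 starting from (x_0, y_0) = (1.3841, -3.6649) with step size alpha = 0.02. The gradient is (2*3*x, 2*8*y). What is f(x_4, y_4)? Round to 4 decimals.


Gradient descent on f(x,y) = 3*x^2 + 8*y^2.
Starting point: (1.3841, -3.6649), alpha = 0.02
Step 1: grad_x = 2*3*1.3841 = 8.3046, grad_y = 2*8*-3.6649 = -58.6384
  x_1 = 1.3841 - 0.02*8.3046 = 1.218
  y_1 = -3.6649 - 0.02*-58.6384 = -2.4921
Step 2: grad_x = 2*3*1.218 = 7.308, grad_y = 2*8*-2.4921 = -39.8741
  x_2 = 1.218 - 0.02*7.308 = 1.0718
  y_2 = -2.4921 - 0.02*-39.8741 = -1.6946
Step 3: grad_x = 2*3*1.0718 = 6.4311, grad_y = 2*8*-1.6946 = -27.1144
  x_3 = 1.0718 - 0.02*6.4311 = 0.9432
  y_3 = -1.6946 - 0.02*-27.1144 = -1.1524
Step 4: grad_x = 2*3*0.9432 = 5.6594, grad_y = 2*8*-1.1524 = -18.4378
  x_4 = 0.9432 - 0.02*5.6594 = 0.83
  y_4 = -1.1524 - 0.02*-18.4378 = -0.7836
f(0.83, -0.7836) = 3*0.83^2 + 8*(-0.7836)^2 = 6.9792


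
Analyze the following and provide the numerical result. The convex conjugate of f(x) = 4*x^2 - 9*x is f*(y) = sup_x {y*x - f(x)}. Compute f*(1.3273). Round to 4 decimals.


f*(y) = sup_x {y*x - a*x^2 - b*x} = sup_x {(y-b)*x - a*x^2}
FOC: (y - b) - 2a*x = 0 => x* = (y - b)/(2a)
x* = (1.3273 + 9)/(2*4) = 1.2909
f*(1.3273) = (y-b)^2/(4a) = (1.3273 + 9)^2/(4*4)
= 106.6531/16 = 6.6658


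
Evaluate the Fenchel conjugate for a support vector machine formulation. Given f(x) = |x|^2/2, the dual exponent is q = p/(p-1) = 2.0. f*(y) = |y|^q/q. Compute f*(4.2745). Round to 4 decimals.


The conjugate exponent q satisfies 1/p + 1/q = 1.
p = 2, so q = 2/(2 - 1) = 2.0
|y|^q = 4.2745^2.0 = 18.2714
f*(4.2745) = 18.2714 / 2.0 = 9.1357


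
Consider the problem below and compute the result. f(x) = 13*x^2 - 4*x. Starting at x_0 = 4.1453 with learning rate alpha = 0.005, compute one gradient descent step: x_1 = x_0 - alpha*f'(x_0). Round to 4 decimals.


We compute the gradient at x_0 and apply the update.
f'(x) = 26*x - 4
f'(4.1453) = 26*4.1453 - 4 = 103.7778
x_1 = 4.1453 - 0.005*103.7778 = 3.6264


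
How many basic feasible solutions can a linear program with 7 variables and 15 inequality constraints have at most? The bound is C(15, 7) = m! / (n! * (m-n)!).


Each vertex corresponds to some choice of n active constraints out of m, so the number of vertices is at most C(m, n) = m! / (n!(m-n)!).
m = 15, n = 7
Numerator: 15 * 14 * 13 * 12 * 11 * 10 * 9
Denominator: 7! = 5040
C(15, 7) = 6435


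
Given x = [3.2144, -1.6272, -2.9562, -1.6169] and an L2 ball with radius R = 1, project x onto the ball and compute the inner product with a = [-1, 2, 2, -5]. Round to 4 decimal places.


Step 1: Compute ||x|| (intermediates to 6 decimals).
||x|| = sqrt(3.2144^2 + (-1.6272)^2 + (-2.9562)^2 + (-1.6169)^2) = 4.932913
Step 2: Project.
Since ||x|| > R, scale = R/||x|| = 1/4.932913 = 0.20272, proj(x) = scale * x
proj(x) = [0.651623, -0.329866, -0.599281, -0.327778]
Step 3: Dot product.
a^T * proj(x) = -1*0.651623 + 2*(-0.329866) + 2*(-0.599281) - 5*(-0.327778) = -0.871


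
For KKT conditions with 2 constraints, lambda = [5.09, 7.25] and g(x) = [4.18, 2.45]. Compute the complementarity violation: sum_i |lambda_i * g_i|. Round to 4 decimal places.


KKT complementary slackness check:
lambda_1 * g_1 = 5.09 * 4.18 = 21.2762
lambda_2 * g_2 = 7.25 * 2.45 = 17.7625
Total violation = 21.2762 + 17.7625 = 39.0387


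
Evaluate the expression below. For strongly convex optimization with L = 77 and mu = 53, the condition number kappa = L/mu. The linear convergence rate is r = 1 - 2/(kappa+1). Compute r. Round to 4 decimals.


Step 1: Compute the condition number.
kappa = L/mu = 77/53 = 1.4528
Step 2: Compute the convergence rate.
r = 1 - 2/(kappa + 1) = 1 - 2*mu/(L + mu) = (L - mu)/(L + mu) = 24/130 = 0.1846


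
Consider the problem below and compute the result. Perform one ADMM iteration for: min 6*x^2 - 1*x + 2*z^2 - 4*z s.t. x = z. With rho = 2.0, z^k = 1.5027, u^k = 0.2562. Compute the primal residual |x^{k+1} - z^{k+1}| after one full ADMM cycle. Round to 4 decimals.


ADMM iteration with rho = 2.0, z^k = 1.5027, u^k = 0.2562
Step 1: x-update.
Minimize 6*x^2 - 1*x + (2.0/2)*(x - 1.5027 + 0.2562)^2
FOC: (2*6 + 2.0)*x = 1 + 2.0*(1.5027 - 0.2562)
x^{k+1} = 0.2495
Step 2: z-update.
Minimize 2*z^2 - 4*z + (2.0/2)*(0.2495 - z + 0.2562)^2
FOC: (2*2 + 2.0)*z = 4 + 2.0*(0.2495 + 0.2562)
z^{k+1} = 0.8352
Step 3: u-update.
u^{k+1} = 0.2562 + 0.2495 - 0.8352 = -0.3295
Step 4: Primal residual = |0.2495 - 0.8352| = 0.5857


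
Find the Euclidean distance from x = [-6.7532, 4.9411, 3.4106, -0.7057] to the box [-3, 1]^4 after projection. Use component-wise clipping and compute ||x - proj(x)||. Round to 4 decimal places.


Project each component onto [-3, 1].
clip(-6.7532) = -3.0, clip(4.9411) = 1.0, clip(3.4106) = 1.0, clip(-0.7057) = -0.7057
Projection = [-3.0, 1.0, 1.0, -0.7057]
Squared diffs: [14.0865, 15.5323, 5.811, 0.0]
Distance = sqrt(35.4298) = 5.9523


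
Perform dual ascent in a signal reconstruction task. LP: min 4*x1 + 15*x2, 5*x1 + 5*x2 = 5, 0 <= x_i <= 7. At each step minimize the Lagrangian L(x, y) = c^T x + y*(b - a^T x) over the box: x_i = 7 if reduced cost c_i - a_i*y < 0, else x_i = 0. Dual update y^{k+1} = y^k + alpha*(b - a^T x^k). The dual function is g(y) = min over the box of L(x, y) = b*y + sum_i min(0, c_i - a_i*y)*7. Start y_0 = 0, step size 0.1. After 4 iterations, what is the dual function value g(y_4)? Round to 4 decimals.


Dual ascent for LP: min 4*x1 + 15*x2, 5*x1 + 5*x2 = 5, 0 <= x_i <= 7
Step 1: y^k = 0.0, reduced costs: (4.0, 15.0)
  x^k = (0.0, 0.0), subgradient = b - a^T x = 5.0
  y^{k+1} = 0.0 + 0.1*5.0 = 0.5
Step 2: y^k = 0.5, reduced costs: (1.5, 12.5)
  x^k = (0.0, 0.0), subgradient = b - a^T x = 5.0
  y^{k+1} = 0.5 + 0.1*5.0 = 1.0
Step 3: y^k = 1.0, reduced costs: (-1.0, 10.0)
  x^k = (7.0, 0.0), subgradient = b - a^T x = -30.0
  y^{k+1} = 1.0 + 0.1*-30.0 = -2.0
Step 4: y^k = -2.0, reduced costs: (14.0, 25.0)
  x^k = (0.0, 0.0), subgradient = b - a^T x = 5.0
  y^{k+1} = -2.0 + 0.1*5.0 = -1.5
Dual objective at y_4 = -1.5: reduced costs (11.5, 22.5), box minimizer x = (0.0, 0.0)
g(y_4) = b*y + (c1 - a1*y)*x1 + (c2 - a2*y)*x2 = 5*(-1.5) + 11.5*0.0 + 22.5*0.0 = -7.5 + 0.0 + 0.0 = -7.5


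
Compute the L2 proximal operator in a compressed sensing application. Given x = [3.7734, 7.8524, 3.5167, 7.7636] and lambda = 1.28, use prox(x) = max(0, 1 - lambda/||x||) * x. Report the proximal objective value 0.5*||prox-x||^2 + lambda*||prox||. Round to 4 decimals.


Step 1: Compute ||x||.
||x|| = 12.1877
Step 2: Compute scaling factor.
scale = max(0, 1 - 1.28/12.1877) = 0.895
Step 3: prox(x) = [3.3771, 7.0277, 3.1474, 6.9482]
||prox(x)|| = 10.9077
Step 4: Proximal objective.
0.5*||prox-x||^2 = 0.8192
lambda*||prox|| = 13.9619
Total = 14.781


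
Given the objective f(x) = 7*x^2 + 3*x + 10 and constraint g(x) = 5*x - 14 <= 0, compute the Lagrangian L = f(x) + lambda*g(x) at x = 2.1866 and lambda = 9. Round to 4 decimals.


Step 1: Evaluate f(x).
f(2.1866) = 7*2.1866^2 + 3*2.1866 + 10 = 50.0283
Step 2: Evaluate g(x).
g(2.1866) = 5*2.1866 - 14 = -3.067
Step 3: Compute Lagrangian.
L = 50.0283 + 9*-3.067 = 22.4253


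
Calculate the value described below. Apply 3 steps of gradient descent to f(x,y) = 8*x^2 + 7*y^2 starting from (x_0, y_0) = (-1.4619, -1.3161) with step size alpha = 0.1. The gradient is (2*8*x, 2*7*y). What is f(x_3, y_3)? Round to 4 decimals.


Gradient descent on f(x,y) = 8*x^2 + 7*y^2.
Starting point: (-1.4619, -1.3161), alpha = 0.1
Step 1: grad_x = 2*8*-1.4619 = -23.3904, grad_y = 2*7*-1.3161 = -18.4254
  x_1 = -1.4619 - 0.1*-23.3904 = 0.8771
  y_1 = -1.3161 - 0.1*-18.4254 = 0.5264
Step 2: grad_x = 2*8*0.8771 = 14.0342, grad_y = 2*7*0.5264 = 7.3702
  x_2 = 0.8771 - 0.1*14.0342 = -0.5263
  y_2 = 0.5264 - 0.1*7.3702 = -0.2106
Step 3: grad_x = 2*8*-0.5263 = -8.4205, grad_y = 2*7*-0.2106 = -2.9481
  x_3 = -0.5263 - 0.1*-8.4205 = 0.3158
  y_3 = -0.2106 - 0.1*-2.9481 = 0.0842
f(0.3158, 0.0842) = 8*0.3158^2 + 7*0.0842^2 = 0.8474


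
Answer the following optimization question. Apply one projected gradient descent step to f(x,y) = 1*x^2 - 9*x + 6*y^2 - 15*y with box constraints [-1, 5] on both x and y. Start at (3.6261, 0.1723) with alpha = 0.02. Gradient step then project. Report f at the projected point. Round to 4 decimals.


Step 1: Compute gradient at (3.6261, 0.1723).
grad_x = 2*1*3.6261 - 9 = -1.7478
grad_y = 2*6*0.1723 - 15 = -12.9324
Step 2: Gradient step.
x_raw = 3.6261 - 0.02*-1.7478 = 3.6611
y_raw = 0.1723 - 0.02*-12.9324 = 0.4309
Step 3: Project onto [-1, 5].
x_proj = clip(3.6611) = 3.6611
y_proj = clip(0.4309) = 0.4309
Step 4: Evaluate f.
f(3.6611, 0.4309) = -24.8961


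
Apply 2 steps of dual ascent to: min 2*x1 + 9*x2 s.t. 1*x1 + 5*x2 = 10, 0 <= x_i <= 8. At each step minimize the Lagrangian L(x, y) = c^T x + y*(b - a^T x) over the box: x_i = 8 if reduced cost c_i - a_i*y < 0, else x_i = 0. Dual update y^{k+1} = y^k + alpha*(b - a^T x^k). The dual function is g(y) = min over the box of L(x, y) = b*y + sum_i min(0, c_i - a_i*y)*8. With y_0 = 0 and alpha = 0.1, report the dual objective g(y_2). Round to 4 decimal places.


Dual ascent for LP: min 2*x1 + 9*x2, 1*x1 + 5*x2 = 10, 0 <= x_i <= 8
Step 1: y^k = 0.0, reduced costs: (2.0, 9.0)
  x^k = (0.0, 0.0), subgradient = b - a^T x = 10.0
  y^{k+1} = 0.0 + 0.1*10.0 = 1.0
Step 2: y^k = 1.0, reduced costs: (1.0, 4.0)
  x^k = (0.0, 0.0), subgradient = b - a^T x = 10.0
  y^{k+1} = 1.0 + 0.1*10.0 = 2.0
Dual objective at y_2 = 2.0: reduced costs (0.0, -1.0), box minimizer x = (0.0, 8.0)
g(y_2) = b*y + (c1 - a1*y)*x1 + (c2 - a2*y)*x2 = 10*2.0 + 0.0*0.0 + (-1.0)*8.0 = 20.0 + 0.0 - 8.0 = 12.0


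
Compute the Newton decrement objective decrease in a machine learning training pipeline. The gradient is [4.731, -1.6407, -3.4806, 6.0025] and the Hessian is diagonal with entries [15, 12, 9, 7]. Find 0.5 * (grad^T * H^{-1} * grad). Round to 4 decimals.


Step 1: H is diagonal, so H^(-1) * g = [0.3154, -0.1367, -0.3867, 0.8575].
Step 2: g^T H^(-1) g = sum_i g_i^2 / H_ii
  = (4.731)^2/15 + (-1.6407)^2/12 + (-3.4806)^2/9 + (6.0025)^2/7
  = 1.4922 + 0.2243 + 1.3461 + 5.1471 = 8.2097
Step 3: Objective decrease = 0.5 * g^T H^(-1) g = 4.1048


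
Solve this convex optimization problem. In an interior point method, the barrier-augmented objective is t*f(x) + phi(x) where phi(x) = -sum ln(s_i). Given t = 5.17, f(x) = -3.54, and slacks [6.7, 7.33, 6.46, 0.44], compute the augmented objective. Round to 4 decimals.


Step 1: Compute log-barrier.
ln values: [1.9021, 1.992, 1.8656, -0.821]
phi = -(1.9021 + 1.992 + 1.8656 - 0.821) = -4.9387
Step 2: Compute augmented objective.
t*f(x) = 5.17*-3.54 = -18.3018
Total = -18.3018 - 4.9387 = -23.2405


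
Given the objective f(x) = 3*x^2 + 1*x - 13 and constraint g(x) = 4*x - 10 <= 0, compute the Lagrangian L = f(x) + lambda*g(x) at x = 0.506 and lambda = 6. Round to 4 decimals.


Step 1: Evaluate f(x).
f(0.506) = 3*0.506^2 + 1*0.506 - 13 = -11.7259
Step 2: Evaluate g(x).
g(0.506) = 4*0.506 - 10 = -7.976
Step 3: Compute Lagrangian.
L = -11.7259 + 6*-7.976 = -59.5819


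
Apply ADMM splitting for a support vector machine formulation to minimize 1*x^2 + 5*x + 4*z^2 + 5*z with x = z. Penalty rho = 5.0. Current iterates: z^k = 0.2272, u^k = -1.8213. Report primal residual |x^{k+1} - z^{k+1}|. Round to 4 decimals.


ADMM iteration with rho = 5.0, z^k = 0.2272, u^k = -1.8213
Step 1: x-update.
Minimize 1*x^2 + 5*x + (5.0/2)*(x - 0.2272 - 1.8213)^2
FOC: (2*1 + 5.0)*x = -5 + 5.0*(0.2272 + 1.8213)
x^{k+1} = 0.7489
Step 2: z-update.
Minimize 4*z^2 + 5*z + (5.0/2)*(0.7489 - z - 1.8213)^2
FOC: (2*4 + 5.0)*z = -5 + 5.0*(0.7489 - 1.8213)
z^{k+1} = -0.7971
Step 3: u-update.
u^{k+1} = -1.8213 + 0.7489 + 0.7971 = -0.2753
Step 4: Primal residual = |0.7489 + 0.7971| = 1.546


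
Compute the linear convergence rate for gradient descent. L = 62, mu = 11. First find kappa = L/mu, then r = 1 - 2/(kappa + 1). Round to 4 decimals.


Step 1: Compute the condition number.
kappa = L/mu = 62/11 = 5.6364
Step 2: Compute the convergence rate.
r = 1 - 2/(kappa + 1) = 1 - 2*mu/(L + mu) = (L - mu)/(L + mu) = 51/73 = 0.6986


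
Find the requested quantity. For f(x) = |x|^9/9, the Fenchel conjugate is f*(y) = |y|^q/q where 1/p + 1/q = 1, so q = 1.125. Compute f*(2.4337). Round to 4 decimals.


The conjugate exponent q satisfies 1/p + 1/q = 1.
p = 9, so q = 9/(9 - 1) = 1.125
|y|^q = 2.4337^1.125 = 2.7199
f*(2.4337) = 2.7199 / 1.125 = 2.4177


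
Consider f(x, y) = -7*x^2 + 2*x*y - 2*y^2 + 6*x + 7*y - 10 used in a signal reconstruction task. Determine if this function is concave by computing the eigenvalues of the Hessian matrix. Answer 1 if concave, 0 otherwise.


The Hessian of f(x,y) = -7*x^2 + 2*x*y - 2*y^2 + 6*x + 7*y - 10 is:
H = [[-14, 2], [2, -4]]
Trace = -14 - 4 = -18
Determinant = -14*-4 - (2)^2 = 52
Discriminant = (-18)^2 - 4*52 = 116.0
Eigenvalues: lambda_1 = -14.3852, lambda_2 = -3.6148
The function is concave.

1


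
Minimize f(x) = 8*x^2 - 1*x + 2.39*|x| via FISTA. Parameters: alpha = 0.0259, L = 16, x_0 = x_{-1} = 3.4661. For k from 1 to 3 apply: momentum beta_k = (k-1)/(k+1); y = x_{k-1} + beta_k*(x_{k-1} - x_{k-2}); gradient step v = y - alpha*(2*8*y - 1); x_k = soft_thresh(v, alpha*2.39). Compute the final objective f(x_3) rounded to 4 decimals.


FISTA on f(x) = 8*x^2 - 1*x + 2.39*|x|
L = 16, alpha = 0.0259
Iteration 1: beta = 0.0, y = 3.4661 + 0.0*(3.4661 - 3.4661) = 3.4661
  grad(y) = 54.4576, v = y - alpha*grad = 2.0556
  prox(v) = soft_thresh(2.0556, 0.0619) = 1.9937
Iteration 2: beta = 0.3333, y = 1.9937 + 0.3333*(1.9937 - 3.4661) = 1.503
  grad(y) = 23.0474, v = y - alpha*grad = 0.906
  prox(v) = soft_thresh(0.906, 0.0619) = 0.8441
Iteration 3: beta = 0.5, y = 0.8441 + 0.5*(0.8441 - 1.9937) = 0.2693
  grad(y) = 3.3092, v = y - alpha*grad = 0.1836
  prox(v) = soft_thresh(0.1836, 0.0619) = 0.1217
f(x_3) = 8*0.1217^2 - 1*0.1217 + 2.39*|0.1217| = 0.2877


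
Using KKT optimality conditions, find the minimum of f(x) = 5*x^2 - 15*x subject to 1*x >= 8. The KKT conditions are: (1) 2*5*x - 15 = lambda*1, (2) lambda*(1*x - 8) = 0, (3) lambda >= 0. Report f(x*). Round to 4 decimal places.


Step 1: Try lambda = 0 (constraint inactive).
x_unc = 15/(2*5) = 1.5
Check: 1*1.5 = 1.5 < 8 -- violated!
Step 2: Constraint must be active: 1*x = 8
x* = 8/1 = 8.0
lambda = (2*5*8.0 - 15)/1 = 65.0
Step 3: Compute optimal value.
f(x*) = 5*8.0^2 - 15*8.0 = 200.0
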